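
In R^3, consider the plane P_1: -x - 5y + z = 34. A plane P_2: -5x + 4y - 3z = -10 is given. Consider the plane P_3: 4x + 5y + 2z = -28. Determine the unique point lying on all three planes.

(-6, -4, 8)

Solving the 3×3 linear system -x - 5y + z = 34, -5x + 4y - 3z = -10, 4x + 5y + 2z = -28 (e.g. by elimination or Cramer's rule, determinant = -54) gives (-6, -4, 8).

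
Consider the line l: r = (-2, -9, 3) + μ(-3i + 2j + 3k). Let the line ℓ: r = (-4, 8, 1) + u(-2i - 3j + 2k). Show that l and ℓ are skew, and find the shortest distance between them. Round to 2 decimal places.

Common perpendicular direction n = (-3, 2, 3) × (-2, -3, 2) = (13, 0, 13).
With w = (-4, 8, 1) − (-2, -9, 3) = (-2, 17, -2), w · n = -52.
Since n ≠ 0 the lines are not parallel, and w · n = -52 ≠ 0 so they do not intersect; hence they are skew.
Distance = |w · n| / |n| = |-52| / √338 ≈ 2.83.

2.83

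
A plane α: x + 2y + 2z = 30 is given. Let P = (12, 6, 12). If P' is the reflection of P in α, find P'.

λ = (n·P − d)/|n|² = (48 − 30)/9 = 2.
Reflection = P − 2λn = (12, 6, 12) − 4·(1, 2, 2) = (8, -2, 4).

(8, -2, 4)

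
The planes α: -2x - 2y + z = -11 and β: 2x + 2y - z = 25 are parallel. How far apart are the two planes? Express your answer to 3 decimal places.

Rescale β by 1/(-1): -2x - 2y + z = -25. Then distance = |-11 − (-25)| / √9 ≈ 4.667.

4.667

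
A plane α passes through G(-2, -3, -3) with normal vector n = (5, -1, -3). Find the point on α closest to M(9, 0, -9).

α: n·r = n·G gives 5x - y - 3z = 2.
Foot = M − λn with λ = (n·M − d)/|n|² = (72 − 2)/35 = 2.
Foot = (9, 0, -9) − 2·(5, -1, -3) = (-1, 2, -3).

(-1, 2, -3)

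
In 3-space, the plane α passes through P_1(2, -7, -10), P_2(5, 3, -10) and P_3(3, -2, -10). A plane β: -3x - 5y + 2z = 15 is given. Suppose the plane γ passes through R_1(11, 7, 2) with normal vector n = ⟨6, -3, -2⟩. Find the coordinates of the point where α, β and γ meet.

P_1P_2 = (3, 10, 0), P_1P_3 = (1, 5, 0); a normal to α is P_1P_2 × P_1P_3 = (0, 0, 5).
Using P_1: α has equation 5z = -50.
γ: n·r = n·R_1 gives 6x - 3y - 2z = 41.
Solving the 3×3 linear system 5z = -50, -3x - 5y + 2z = 15, 6x - 3y - 2z = 41 (e.g. by elimination or Cramer's rule, determinant = 195) gives (0, -7, -10).

(0, -7, -10)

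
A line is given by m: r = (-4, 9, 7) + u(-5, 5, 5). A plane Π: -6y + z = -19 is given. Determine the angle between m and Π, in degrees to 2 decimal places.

28.33

sin θ = |n·v| / (|n||v|) = |-25| / (√37 · √75) = 0.47458.
θ ≈ 28.33°.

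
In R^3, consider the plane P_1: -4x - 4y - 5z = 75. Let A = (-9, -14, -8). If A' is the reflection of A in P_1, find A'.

λ = (n·A − d)/|n|² = (132 − 75)/57 = 1.
Reflection = A − 2λn = (-9, -14, -8) − 2·(-4, -4, -5) = (-1, -6, 2).

(-1, -6, 2)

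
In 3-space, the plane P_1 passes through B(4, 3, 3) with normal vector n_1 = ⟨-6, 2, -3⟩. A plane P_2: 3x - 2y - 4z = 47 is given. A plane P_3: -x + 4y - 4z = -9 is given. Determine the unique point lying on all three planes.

P_1: n_1·r = n_1·B gives -6x + 2y - 3z = -27.
Solving the 3×3 linear system -6x + 2y - 3z = -27, 3x - 2y - 4z = 47, -x + 4y - 4z = -9 (e.g. by elimination or Cramer's rule, determinant = -142) gives (5, -6, -5).

(5, -6, -5)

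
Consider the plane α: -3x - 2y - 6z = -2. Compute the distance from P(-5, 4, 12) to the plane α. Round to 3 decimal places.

n·P − d = (-3)·(-5) + (-2)·(4) + (-6)·(12) − (-2) = -63; |n| = √49.
Distance = |-63| / √49 = 63/√49 ≈ 9.000.

9.000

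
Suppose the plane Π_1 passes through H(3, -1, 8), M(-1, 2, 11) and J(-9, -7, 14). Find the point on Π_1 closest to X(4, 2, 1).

(7, 1, 6)

HM = (-4, 3, 3), HJ = (-12, -6, 6); a normal to Π_1 is HM × HJ = (36, -12, 60).
Using H: Π_1 has equation 36x - 12y + 60z = 600.
Foot = X − λn with λ = (n·X − d)/|n|² = (180 − 600)/5040 = -1/12.
Foot = (4, 2, 1) − (-1/12)·(36, -12, 60) = (7, 1, 6).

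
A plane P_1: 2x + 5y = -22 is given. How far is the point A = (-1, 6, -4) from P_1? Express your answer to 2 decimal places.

9.28

n·A − d = (2)·(-1) + (5)·(6) + (0)·(-4) − (-22) = 50; |n| = √29.
Distance = |50| / √29 = 50/√29 ≈ 9.28.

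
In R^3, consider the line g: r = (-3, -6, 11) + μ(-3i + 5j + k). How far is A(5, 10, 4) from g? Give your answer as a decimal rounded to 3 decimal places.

Taking (-3, -6, 11) on g with direction v = (-3, 5, 1): w = A − (-3, -6, 11) = (8, 16, -7), and w × v = (51, 13, 88).
Distance = |w × v| / |v| = √10514 / √35 ≈ 17.332.

17.332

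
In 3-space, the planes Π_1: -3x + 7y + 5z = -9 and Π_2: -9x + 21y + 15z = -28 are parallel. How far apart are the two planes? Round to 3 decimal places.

Rescale Π_2 by 1/3: -3x + 7y + 5z = -28/3. Then distance = |-9 − (-28/3)| / √83 ≈ 0.037.

0.037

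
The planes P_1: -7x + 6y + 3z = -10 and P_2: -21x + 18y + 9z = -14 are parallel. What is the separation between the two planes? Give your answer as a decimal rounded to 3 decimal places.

0.550

Rescale P_2 by 1/3: -7x + 6y + 3z = -14/3. Then distance = |-10 − (-14/3)| / √94 ≈ 0.550.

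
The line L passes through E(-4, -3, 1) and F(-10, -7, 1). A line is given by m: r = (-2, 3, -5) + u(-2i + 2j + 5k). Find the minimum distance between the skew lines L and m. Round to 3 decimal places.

A direction vector for L is F − E = (-6, -4, 0).
Common perpendicular direction n = (-6, -4, 0) × (-2, 2, 5) = (-20, 30, -20).
With w = (-2, 3, -5) − (-4, -3, 1) = (2, 6, -6), w · n = 260.
Distance = |w · n| / |n| = |260| / √1700 ≈ 6.306.

6.306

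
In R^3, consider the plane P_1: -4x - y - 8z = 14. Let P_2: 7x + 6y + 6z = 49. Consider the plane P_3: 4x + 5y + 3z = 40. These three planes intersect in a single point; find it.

Solving the 3×3 linear system -4x - y - 8z = 14, 7x + 6y + 6z = 49, 4x + 5y + 3z = 40 (e.g. by elimination or Cramer's rule, determinant = -43) gives (7, 6, -6).

(7, 6, -6)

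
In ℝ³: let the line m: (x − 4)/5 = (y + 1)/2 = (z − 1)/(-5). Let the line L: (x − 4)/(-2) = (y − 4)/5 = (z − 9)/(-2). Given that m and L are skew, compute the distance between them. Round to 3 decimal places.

8.095

m has direction (5, 2, -5) through (4, -1, 1).
L has direction (-2, 5, -2) through (4, 4, 9).
Common perpendicular direction n = (5, 2, -5) × (-2, 5, -2) = (21, 20, 29).
With w = (4, 4, 9) − (4, -1, 1) = (0, 5, 8), w · n = 332.
Distance = |w · n| / |n| = |332| / √1682 ≈ 8.095.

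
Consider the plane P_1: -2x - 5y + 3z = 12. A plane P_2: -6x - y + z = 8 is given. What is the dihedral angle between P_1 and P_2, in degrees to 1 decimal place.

cos θ = |n₁·n₂| / (|n₁||n₂|) = |20| / (√38 · √38).
θ = arccos(0.52632) ≈ 58.2°.

58.2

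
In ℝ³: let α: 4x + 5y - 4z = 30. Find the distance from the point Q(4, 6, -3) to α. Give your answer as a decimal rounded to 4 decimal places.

3.7087

n·Q − d = (4)·(4) + (5)·(6) + (-4)·(-3) − 30 = 28; |n| = √57.
Distance = |28| / √57 = 28/√57 ≈ 3.7087.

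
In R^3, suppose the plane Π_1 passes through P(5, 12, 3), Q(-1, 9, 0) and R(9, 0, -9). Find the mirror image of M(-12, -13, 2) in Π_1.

PQ = (-6, -3, -3), PR = (4, -12, -12); a normal to Π_1 is PQ × PR = (0, -84, 84).
Using P: Π_1 has equation -84y + 84z = -756.
λ = (n·M − d)/|n|² = (1260 − (-756))/14112 = 1/7.
Reflection = M − 2λn = (-12, -13, 2) − (2/7)·(0, -84, 84) = (-12, 11, -22).

(-12, 11, -22)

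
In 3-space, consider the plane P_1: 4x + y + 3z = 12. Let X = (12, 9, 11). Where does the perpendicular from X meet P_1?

(0, 6, 2)

Foot = X − λn with λ = (n·X − d)/|n|² = (90 − 12)/26 = 3.
Foot = (12, 9, 11) − 3·(4, 1, 3) = (0, 6, 2).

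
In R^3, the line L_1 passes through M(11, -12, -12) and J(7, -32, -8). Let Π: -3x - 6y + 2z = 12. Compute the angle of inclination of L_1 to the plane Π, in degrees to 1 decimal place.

74.2

A direction vector for L_1 is J − M = (-4, -20, 4).
sin θ = |n·v| / (|n||v|) = |140| / (√49 · √432) = 0.96225.
θ ≈ 74.2°.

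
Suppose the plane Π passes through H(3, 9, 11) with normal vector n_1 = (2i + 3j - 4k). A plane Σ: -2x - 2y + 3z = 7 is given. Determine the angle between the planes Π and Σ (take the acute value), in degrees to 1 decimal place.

Π: n_1·r = n_1·H gives 2x + 3y - 4z = -11.
cos θ = |n₁·n₂| / (|n₁||n₂|) = |-22| / (√29 · √17).
θ = arccos(0.99083) ≈ 7.8°.

7.8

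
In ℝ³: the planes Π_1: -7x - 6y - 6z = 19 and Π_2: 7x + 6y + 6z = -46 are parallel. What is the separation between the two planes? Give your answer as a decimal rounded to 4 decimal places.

2.4545

Rescale Π_2 by 1/(-1): -7x - 6y - 6z = 46. Then distance = |19 − 46| / √121 ≈ 2.4545.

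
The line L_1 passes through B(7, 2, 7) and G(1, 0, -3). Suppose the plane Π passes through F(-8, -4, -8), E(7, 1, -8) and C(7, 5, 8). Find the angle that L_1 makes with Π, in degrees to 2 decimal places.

11.25

A direction vector for L_1 is G − B = (-6, -2, -10).
FE = (15, 5, 0), FC = (15, 9, 16); a normal to Π is FE × FC = (80, -240, 60).
Using F: Π has equation 80x - 240y + 60z = -160.
sin θ = |n·v| / (|n||v|) = |-600| / (√67600 · √140) = 0.19504.
θ ≈ 11.25°.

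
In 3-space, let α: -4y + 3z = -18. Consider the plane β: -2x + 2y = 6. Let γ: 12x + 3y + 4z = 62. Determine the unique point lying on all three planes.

Solving the 3×3 linear system -4y + 3z = -18, -2x + 2y = 6, 12x + 3y + 4z = 62 (e.g. by elimination or Cramer's rule, determinant = -122) gives (3, 6, 2).

(3, 6, 2)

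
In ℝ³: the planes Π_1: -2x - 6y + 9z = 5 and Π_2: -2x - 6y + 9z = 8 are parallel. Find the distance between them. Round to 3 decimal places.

Same normal n = (-2, -6, 9) with |n| = √121; distance = |5 − 8| / |n| = 3/√121 ≈ 0.273.

0.273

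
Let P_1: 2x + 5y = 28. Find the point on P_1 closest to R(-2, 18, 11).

Foot = R − λn with λ = (n·R − d)/|n|² = (86 − 28)/29 = 2.
Foot = (-2, 18, 11) − 2·(2, 5, 0) = (-6, 8, 11).

(-6, 8, 11)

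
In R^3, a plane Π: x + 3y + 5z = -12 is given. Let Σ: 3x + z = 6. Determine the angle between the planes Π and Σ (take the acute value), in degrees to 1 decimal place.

cos θ = |n₁·n₂| / (|n₁||n₂|) = |8| / (√35 · √10).
θ = arccos(0.42762) ≈ 64.7°.

64.7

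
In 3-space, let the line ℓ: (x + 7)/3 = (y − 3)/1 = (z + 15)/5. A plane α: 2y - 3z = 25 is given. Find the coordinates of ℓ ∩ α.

(-1, 5, -5)

ℓ has direction (3, 1, 5) through (-7, 3, -15).
Substitute r = (-7, 3, -15) + t(3, 1, 5) into the plane: 51 + (-13)t = 25, so t = 2.
Intersection: (-7, 3, -15) + 2·(3, 1, 5) = (-1, 5, -5).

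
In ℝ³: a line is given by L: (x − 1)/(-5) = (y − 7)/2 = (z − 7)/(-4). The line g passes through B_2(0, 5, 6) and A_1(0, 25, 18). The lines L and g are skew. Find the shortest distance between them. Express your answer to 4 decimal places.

0.7936

L has direction (-5, 2, -4) through (1, 7, 7).
A direction vector for g is A_1 − B_2 = (0, 20, 12).
Common perpendicular direction n = (-5, 2, -4) × (0, 20, 12) = (104, 60, -100).
With w = (0, 5, 6) − (1, 7, 7) = (-1, -2, -1), w · n = -124.
Distance = |w · n| / |n| = |-124| / √24416 ≈ 0.7936.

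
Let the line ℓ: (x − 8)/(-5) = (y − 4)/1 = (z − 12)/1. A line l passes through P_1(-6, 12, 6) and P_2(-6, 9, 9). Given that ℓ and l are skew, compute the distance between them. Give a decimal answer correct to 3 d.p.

2.449

ℓ has direction (-5, 1, 1) through (8, 4, 12).
A direction vector for l is P_2 − P_1 = (0, -3, 3).
Common perpendicular direction n = (-5, 1, 1) × (0, -3, 3) = (6, 15, 15).
With w = (-6, 12, 6) − (8, 4, 12) = (-14, 8, -6), w · n = -54.
Distance = |w · n| / |n| = |-54| / √486 ≈ 2.449.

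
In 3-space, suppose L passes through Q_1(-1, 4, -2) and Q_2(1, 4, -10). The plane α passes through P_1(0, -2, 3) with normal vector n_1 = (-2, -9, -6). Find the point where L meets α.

A direction vector for L is Q_2 − Q_1 = (2, 0, -8).
α: n_1·r = n_1·P_1 gives -2x - 9y - 6z = 0.
Substitute r = (-1, 4, -2) + t(2, 0, -8) into the plane: -22 + 44t = 0, so t = 1/2.
Intersection: (-1, 4, -2) + (1/2)·(2, 0, -8) = (0, 4, -6).

(0, 4, -6)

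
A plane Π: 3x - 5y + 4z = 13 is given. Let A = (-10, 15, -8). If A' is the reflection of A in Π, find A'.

λ = (n·A − d)/|n|² = (-137 − 13)/50 = -3.
Reflection = A − 2λn = (-10, 15, -8) − (-6)·(3, -5, 4) = (8, -15, 16).

(8, -15, 16)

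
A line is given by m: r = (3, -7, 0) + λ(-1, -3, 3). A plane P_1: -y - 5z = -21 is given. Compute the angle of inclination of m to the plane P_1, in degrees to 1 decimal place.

32.7

sin θ = |n·v| / (|n||v|) = |-12| / (√26 · √19) = 0.53991.
θ ≈ 32.7°.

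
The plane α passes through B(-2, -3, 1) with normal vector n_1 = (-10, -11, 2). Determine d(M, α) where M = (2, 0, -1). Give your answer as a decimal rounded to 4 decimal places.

5.1333

α: n_1·r = n_1·B gives -10x - 11y + 2z = 55.
n·M − d = (-10)·(2) + (-11)·(0) + (2)·(-1) − 55 = -77; |n| = √225.
Distance = |-77| / √225 = 77/√225 ≈ 5.1333.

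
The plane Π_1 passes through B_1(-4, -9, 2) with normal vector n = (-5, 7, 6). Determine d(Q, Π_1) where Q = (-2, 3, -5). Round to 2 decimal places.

3.05

Π_1: n·r = n·B_1 gives -5x + 7y + 6z = -31.
n·Q − d = (-5)·(-2) + (7)·(3) + (6)·(-5) − (-31) = 32; |n| = √110.
Distance = |32| / √110 = 32/√110 ≈ 3.05.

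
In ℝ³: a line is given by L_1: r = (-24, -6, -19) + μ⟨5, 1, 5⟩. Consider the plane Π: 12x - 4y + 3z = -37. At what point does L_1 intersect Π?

Substitute r = (-24, -6, -19) + t(5, 1, 5) into the plane: -321 + 71t = -37, so t = 4.
Intersection: (-24, -6, -19) + 4·(5, 1, 5) = (-4, -2, 1).

(-4, -2, 1)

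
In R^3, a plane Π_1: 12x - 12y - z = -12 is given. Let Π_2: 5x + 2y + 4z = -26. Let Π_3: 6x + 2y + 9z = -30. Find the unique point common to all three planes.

Solving the 3×3 linear system 12x - 12y - z = -12, 5x + 2y + 4z = -26, 6x + 2y + 9z = -30 (e.g. by elimination or Cramer's rule, determinant = 374) gives (-4, -3, 0).

(-4, -3, 0)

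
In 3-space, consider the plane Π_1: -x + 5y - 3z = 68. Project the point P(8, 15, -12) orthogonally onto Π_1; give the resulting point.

Foot = P − λn with λ = (n·P − d)/|n|² = (103 − 68)/35 = 1.
Foot = (8, 15, -12) − 1·(-1, 5, -3) = (9, 10, -9).

(9, 10, -9)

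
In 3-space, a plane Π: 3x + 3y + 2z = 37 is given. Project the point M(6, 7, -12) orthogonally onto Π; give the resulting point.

Foot = M − λn with λ = (n·M − d)/|n|² = (15 − 37)/22 = -1.
Foot = (6, 7, -12) − (-1)·(3, 3, 2) = (9, 10, -10).

(9, 10, -10)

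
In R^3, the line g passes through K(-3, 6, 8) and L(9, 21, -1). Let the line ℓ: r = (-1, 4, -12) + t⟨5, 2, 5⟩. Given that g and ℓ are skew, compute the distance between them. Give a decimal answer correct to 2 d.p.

A direction vector for g is L − K = (12, 15, -9).
Common perpendicular direction n = (12, 15, -9) × (5, 2, 5) = (93, -105, -51).
With w = (-1, 4, -12) − (-3, 6, 8) = (2, -2, -20), w · n = 1416.
Distance = |w · n| / |n| = |1416| / √22275 ≈ 9.49.

9.49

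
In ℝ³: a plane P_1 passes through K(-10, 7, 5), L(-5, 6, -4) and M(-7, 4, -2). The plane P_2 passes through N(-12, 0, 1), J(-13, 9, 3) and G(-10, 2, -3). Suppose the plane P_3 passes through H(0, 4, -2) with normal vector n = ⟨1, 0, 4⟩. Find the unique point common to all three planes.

KL = (5, -1, -9), KM = (3, -3, -7); a normal to P_1 is KL × KM = (-20, 8, -12).
Using K: P_1 has equation -20x + 8y - 12z = 196.
NJ = (-1, 9, 2), NG = (2, 2, -4); a normal to P_2 is NJ × NG = (-40, 0, -20).
Using N: P_2 has equation -40x - 20z = 460.
P_3: n·r = n·H gives x + 4z = -8.
Solving the 3×3 linear system -20x + 8y - 12z = 196, -40x - 20z = 460, x + 4z = -8 (e.g. by elimination or Cramer's rule, determinant = 1120) gives (-12, -4, 1).

(-12, -4, 1)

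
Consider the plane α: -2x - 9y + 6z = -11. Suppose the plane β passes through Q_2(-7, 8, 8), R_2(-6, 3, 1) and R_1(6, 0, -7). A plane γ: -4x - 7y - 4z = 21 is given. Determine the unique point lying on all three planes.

Q_2R_2 = (1, -5, -7), Q_2R_1 = (13, -8, -15); a normal to β is Q_2R_2 × Q_2R_1 = (19, -76, 57).
Using Q_2: β has equation 19x - 76y + 57z = -285.
Solving the 3×3 linear system -2x - 9y + 6z = -11, 19x - 76y + 57z = -285, -4x - 7y - 4z = 21 (e.g. by elimination or Cramer's rule, determinant = -2660) gives (-5, 1, -2).

(-5, 1, -2)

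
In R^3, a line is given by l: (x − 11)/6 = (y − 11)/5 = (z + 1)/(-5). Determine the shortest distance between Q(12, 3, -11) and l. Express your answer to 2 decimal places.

l has direction (6, 5, -5) through (11, 11, -1).
Taking (11, 11, -1) on l with direction v = (6, 5, -5): w = Q − (11, 11, -1) = (1, -8, -10), and w × v = (90, -55, 53).
Distance = |w × v| / |v| = √13934 / √86 ≈ 12.73.

12.73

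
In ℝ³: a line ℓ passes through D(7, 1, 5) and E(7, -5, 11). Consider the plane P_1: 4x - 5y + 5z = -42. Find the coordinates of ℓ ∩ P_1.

(7, 10, -4)

A direction vector for ℓ is E − D = (0, -6, 6).
Substitute r = (7, 1, 5) + t(0, -6, 6) into the plane: 48 + 60t = -42, so t = -3/2.
Intersection: (7, 1, 5) + (-3/2)·(0, -6, 6) = (7, 10, -4).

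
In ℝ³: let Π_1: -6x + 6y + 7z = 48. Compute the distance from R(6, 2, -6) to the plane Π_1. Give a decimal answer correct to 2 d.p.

10.36

n·R − d = (-6)·(6) + (6)·(2) + (7)·(-6) − 48 = -114; |n| = √121.
Distance = |-114| / √121 = 114/√121 ≈ 10.36.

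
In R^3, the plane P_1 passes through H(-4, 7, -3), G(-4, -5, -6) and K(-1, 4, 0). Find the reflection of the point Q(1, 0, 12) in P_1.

(11, 2, 4)

HG = (0, -12, -3), HK = (3, -3, 3); a normal to P_1 is HG × HK = (-45, -9, 36).
Using H: P_1 has equation -45x - 9y + 36z = 9.
λ = (n·Q − d)/|n|² = (387 − 9)/3402 = 1/9.
Reflection = Q − 2λn = (1, 0, 12) − (2/9)·(-45, -9, 36) = (11, 2, 4).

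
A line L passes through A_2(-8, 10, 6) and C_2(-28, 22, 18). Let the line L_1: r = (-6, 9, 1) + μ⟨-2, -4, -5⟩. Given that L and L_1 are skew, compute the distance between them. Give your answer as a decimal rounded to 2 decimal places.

A direction vector for L is C_2 − A_2 = (-20, 12, 12).
Common perpendicular direction n = (-20, 12, 12) × (-2, -4, -5) = (-12, -124, 104).
With w = (-6, 9, 1) − (-8, 10, 6) = (2, -1, -5), w · n = -420.
Distance = |w · n| / |n| = |-420| / √26336 ≈ 2.59.

2.59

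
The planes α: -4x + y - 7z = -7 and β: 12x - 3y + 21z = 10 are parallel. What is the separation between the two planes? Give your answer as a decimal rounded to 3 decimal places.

0.451

Rescale β by 1/(-3): -4x + y - 7z = -10/3. Then distance = |-7 − (-10/3)| / √66 ≈ 0.451.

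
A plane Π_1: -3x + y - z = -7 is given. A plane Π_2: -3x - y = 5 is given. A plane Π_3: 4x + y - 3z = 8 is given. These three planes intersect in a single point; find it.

(1, -8, -4)

Solving the 3×3 linear system -3x + y - z = -7, -3x - y = 5, 4x + y - 3z = 8 (e.g. by elimination or Cramer's rule, determinant = -19) gives (1, -8, -4).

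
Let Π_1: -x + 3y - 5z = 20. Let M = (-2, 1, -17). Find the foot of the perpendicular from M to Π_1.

(0, -5, -7)

Foot = M − λn with λ = (n·M − d)/|n|² = (90 − 20)/35 = 2.
Foot = (-2, 1, -17) − 2·(-1, 3, -5) = (0, -5, -7).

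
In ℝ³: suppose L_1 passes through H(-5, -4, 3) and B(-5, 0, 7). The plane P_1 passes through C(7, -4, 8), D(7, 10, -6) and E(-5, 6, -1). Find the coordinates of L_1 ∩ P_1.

(-5, -1, 6)

A direction vector for L_1 is B − H = (0, 4, 4).
CD = (0, 14, -14), CE = (-12, 10, -9); a normal to P_1 is CD × CE = (14, 168, 168).
Using C: P_1 has equation 14x + 168y + 168z = 770.
Substitute r = (-5, -4, 3) + t(0, 4, 4) into the plane: -238 + 1344t = 770, so t = 3/4.
Intersection: (-5, -4, 3) + (3/4)·(0, 4, 4) = (-5, -1, 6).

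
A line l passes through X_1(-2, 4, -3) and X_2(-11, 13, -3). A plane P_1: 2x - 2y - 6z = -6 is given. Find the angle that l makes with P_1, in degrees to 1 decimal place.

A direction vector for l is X_2 − X_1 = (-9, 9, 0).
sin θ = |n·v| / (|n||v|) = |-36| / (√44 · √162) = 0.42640.
θ ≈ 25.2°.

25.2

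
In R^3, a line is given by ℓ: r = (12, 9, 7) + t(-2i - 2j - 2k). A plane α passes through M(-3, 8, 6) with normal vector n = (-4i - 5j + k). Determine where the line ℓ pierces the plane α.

α: n·r = n·M gives -4x - 5y + z = -22.
Substitute r = (12, 9, 7) + t(-2, -2, -2) into the plane: -86 + 16t = -22, so t = 4.
Intersection: (12, 9, 7) + 4·(-2, -2, -2) = (4, 1, -1).

(4, 1, -1)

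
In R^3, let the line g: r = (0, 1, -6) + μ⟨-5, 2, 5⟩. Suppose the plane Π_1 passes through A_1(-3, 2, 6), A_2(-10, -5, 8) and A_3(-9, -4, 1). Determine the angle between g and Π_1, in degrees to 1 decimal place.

42.3

A_1A_2 = (-7, -7, 2), A_1A_3 = (-6, -6, -5); a normal to Π_1 is A_1A_2 × A_1A_3 = (47, -47, 0).
Using A_1: Π_1 has equation 47x - 47y = -235.
sin θ = |n·v| / (|n||v|) = |-329| / (√4418 · √54) = 0.67358.
θ ≈ 42.3°.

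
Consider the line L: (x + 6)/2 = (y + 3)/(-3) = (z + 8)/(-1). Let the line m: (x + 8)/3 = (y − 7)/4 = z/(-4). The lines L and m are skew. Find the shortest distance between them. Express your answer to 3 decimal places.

L has direction (2, -3, -1) through (-6, -3, -8).
m has direction (3, 4, -4) through (-8, 7, 0).
Common perpendicular direction n = (2, -3, -1) × (3, 4, -4) = (16, 5, 17).
With w = (-8, 7, 0) − (-6, -3, -8) = (-2, 10, 8), w · n = 154.
Distance = |w · n| / |n| = |154| / √570 ≈ 6.450.

6.450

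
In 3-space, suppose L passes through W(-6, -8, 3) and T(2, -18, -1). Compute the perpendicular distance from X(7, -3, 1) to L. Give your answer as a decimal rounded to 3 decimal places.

A direction vector for L is T − W = (8, -10, -4).
Taking (-6, -8, 3) on L with direction v = (8, -10, -4): w = X − (-6, -8, 3) = (13, 5, -2), and w × v = (-40, 36, -170).
Distance = |w × v| / |v| = √31796 / √180 ≈ 13.291.

13.291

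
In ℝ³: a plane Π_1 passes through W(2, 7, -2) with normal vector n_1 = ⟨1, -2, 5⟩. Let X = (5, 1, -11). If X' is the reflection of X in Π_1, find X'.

Π_1: n_1·r = n_1·W gives x - 2y + 5z = -22.
λ = (n·X − d)/|n|² = (-52 − (-22))/30 = -1.
Reflection = X − 2λn = (5, 1, -11) − (-2)·(1, -2, 5) = (7, -3, -1).

(7, -3, -1)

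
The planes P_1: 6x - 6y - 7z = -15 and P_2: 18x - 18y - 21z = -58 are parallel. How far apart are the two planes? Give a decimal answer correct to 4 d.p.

0.3939

Rescale P_2 by 1/3: 6x - 6y - 7z = -58/3. Then distance = |-15 − (-58/3)| / √121 ≈ 0.3939.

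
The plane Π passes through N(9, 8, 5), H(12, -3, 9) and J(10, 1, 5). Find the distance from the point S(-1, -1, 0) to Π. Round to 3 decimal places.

8.867

NH = (3, -11, 4), NJ = (1, -7, 0); a normal to Π is NH × NJ = (28, 4, -10).
Using N: Π has equation 28x + 4y - 10z = 234.
n·S − d = (28)·(-1) + (4)·(-1) + (-10)·(0) − 234 = -266; |n| = √900.
Distance = |-266| / √900 = 266/√900 ≈ 8.867.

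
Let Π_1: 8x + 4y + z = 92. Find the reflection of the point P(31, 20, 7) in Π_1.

(-17, -4, 1)

λ = (n·P − d)/|n|² = (335 − 92)/81 = 3.
Reflection = P − 2λn = (31, 20, 7) − 6·(8, 4, 1) = (-17, -4, 1).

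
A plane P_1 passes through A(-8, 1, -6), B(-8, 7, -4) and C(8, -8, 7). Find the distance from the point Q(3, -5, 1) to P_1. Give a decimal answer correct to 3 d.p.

AB = (0, 6, 2), AC = (16, -9, 13); a normal to P_1 is AB × AC = (96, 32, -96).
Using A: P_1 has equation 96x + 32y - 96z = -160.
n·Q − d = (96)·(3) + (32)·(-5) + (-96)·(1) − (-160) = 192; |n| = √19456.
Distance = |192| / √19456 = 192/√19456 ≈ 1.376.

1.376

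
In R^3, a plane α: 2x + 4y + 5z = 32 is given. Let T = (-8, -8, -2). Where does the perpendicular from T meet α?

(-4, 0, 8)

Foot = T − λn with λ = (n·T − d)/|n|² = (-58 − 32)/45 = -2.
Foot = (-8, -8, -2) − (-2)·(2, 4, 5) = (-4, 0, 8).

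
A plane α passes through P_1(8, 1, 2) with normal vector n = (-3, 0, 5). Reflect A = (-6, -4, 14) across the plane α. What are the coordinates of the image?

α: n·r = n·P_1 gives -3x + 5z = -14.
λ = (n·A − d)/|n|² = (88 − (-14))/34 = 3.
Reflection = A − 2λn = (-6, -4, 14) − 6·(-3, 0, 5) = (12, -4, -16).

(12, -4, -16)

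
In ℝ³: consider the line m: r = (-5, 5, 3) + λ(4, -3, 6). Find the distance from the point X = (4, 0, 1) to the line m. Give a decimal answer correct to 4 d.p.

9.2231

Taking (-5, 5, 3) on m with direction v = (4, -3, 6): w = X − (-5, 5, 3) = (9, -5, -2), and w × v = (-36, -62, -7).
Distance = |w × v| / |v| = √5189 / √61 ≈ 9.2231.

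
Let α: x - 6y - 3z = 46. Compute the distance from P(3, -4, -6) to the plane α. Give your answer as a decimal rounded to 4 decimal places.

0.1474

n·P − d = (1)·(3) + (-6)·(-4) + (-3)·(-6) − 46 = -1; |n| = √46.
Distance = |-1| / √46 = 1/√46 ≈ 0.1474.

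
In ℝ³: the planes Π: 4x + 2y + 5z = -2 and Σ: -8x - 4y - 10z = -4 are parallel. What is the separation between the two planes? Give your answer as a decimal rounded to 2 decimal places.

Rescale Σ by 1/(-2): 4x + 2y + 5z = 2. Then distance = |-2 − 2| / √45 ≈ 0.60.

0.60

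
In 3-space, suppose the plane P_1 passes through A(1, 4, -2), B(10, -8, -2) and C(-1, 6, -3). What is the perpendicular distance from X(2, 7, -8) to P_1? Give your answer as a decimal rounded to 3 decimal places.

4.642

AB = (9, -12, 0), AC = (-2, 2, -1); a normal to P_1 is AB × AC = (12, 9, -6).
Using A: P_1 has equation 12x + 9y - 6z = 60.
n·X − d = (12)·(2) + (9)·(7) + (-6)·(-8) − 60 = 75; |n| = √261.
Distance = |75| / √261 = 75/√261 ≈ 4.642.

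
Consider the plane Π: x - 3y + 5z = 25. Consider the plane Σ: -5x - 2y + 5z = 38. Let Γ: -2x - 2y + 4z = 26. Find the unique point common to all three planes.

Solving the 3×3 linear system x - 3y + 5z = 25, -5x - 2y + 5z = 38, -2x - 2y + 4z = 26 (e.g. by elimination or Cramer's rule, determinant = 2) gives (-2, 1, 6).

(-2, 1, 6)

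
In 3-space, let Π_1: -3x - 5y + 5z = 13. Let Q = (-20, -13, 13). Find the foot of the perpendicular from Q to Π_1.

Foot = Q − λn with λ = (n·Q − d)/|n|² = (190 − 13)/59 = 3.
Foot = (-20, -13, 13) − 3·(-3, -5, 5) = (-11, 2, -2).

(-11, 2, -2)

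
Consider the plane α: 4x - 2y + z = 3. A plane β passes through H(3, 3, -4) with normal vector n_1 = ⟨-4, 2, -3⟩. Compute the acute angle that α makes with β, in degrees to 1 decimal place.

β: n_1·r = n_1·H gives -4x + 2y - 3z = 6.
cos θ = |n₁·n₂| / (|n₁||n₂|) = |-23| / (√21 · √29).
θ = arccos(0.93201) ≈ 21.3°.

21.3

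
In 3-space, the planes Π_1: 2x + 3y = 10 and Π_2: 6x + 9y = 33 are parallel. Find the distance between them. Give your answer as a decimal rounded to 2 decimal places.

0.28

Rescale Π_2 by 1/3: 2x + 3y = 11. Then distance = |10 − 11| / √13 ≈ 0.28.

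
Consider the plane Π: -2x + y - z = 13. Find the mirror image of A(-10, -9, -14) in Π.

λ = (n·A − d)/|n|² = (25 − 13)/6 = 2.
Reflection = A − 2λn = (-10, -9, -14) − 4·(-2, 1, -1) = (-2, -13, -10).

(-2, -13, -10)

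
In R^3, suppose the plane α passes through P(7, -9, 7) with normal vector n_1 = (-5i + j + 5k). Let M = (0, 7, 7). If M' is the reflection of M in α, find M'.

α: n_1·r = n_1·P gives -5x + y + 5z = -9.
λ = (n·M − d)/|n|² = (42 − (-9))/51 = 1.
Reflection = M − 2λn = (0, 7, 7) − 2·(-5, 1, 5) = (10, 5, -3).

(10, 5, -3)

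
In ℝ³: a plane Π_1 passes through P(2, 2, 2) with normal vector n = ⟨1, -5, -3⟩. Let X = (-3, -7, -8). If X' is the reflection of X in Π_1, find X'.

Π_1: n·r = n·P gives x - 5y - 3z = -14.
λ = (n·X − d)/|n|² = (56 − (-14))/35 = 2.
Reflection = X − 2λn = (-3, -7, -8) − 4·(1, -5, -3) = (-7, 13, 4).

(-7, 13, 4)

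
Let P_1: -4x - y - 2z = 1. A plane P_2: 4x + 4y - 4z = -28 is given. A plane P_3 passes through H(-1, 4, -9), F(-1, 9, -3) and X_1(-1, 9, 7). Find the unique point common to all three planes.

(-1, -3, 3)

HF = (0, 5, 6), HX_1 = (0, 5, 16); a normal to P_3 is HF × HX_1 = (50, 0, 0).
Using H: P_3 has equation 50x = -50.
Solving the 3×3 linear system -4x - y - 2z = 1, 4x + 4y - 4z = -28, 50x = -50 (e.g. by elimination or Cramer's rule, determinant = 600) gives (-1, -3, 3).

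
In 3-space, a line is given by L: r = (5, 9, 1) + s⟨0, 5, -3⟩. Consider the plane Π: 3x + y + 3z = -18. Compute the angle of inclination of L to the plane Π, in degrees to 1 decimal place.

9.1

sin θ = |n·v| / (|n||v|) = |-4| / (√19 · √34) = 0.15738.
θ ≈ 9.1°.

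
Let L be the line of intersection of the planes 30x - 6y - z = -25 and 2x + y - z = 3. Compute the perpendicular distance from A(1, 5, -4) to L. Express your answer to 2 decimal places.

Direction of L: (30, -6, -1) × (2, 1, -1) = (7, 28, 42).
A point on L: solving the two plane equations with x = 0 gives (0, 4, 1).
Taking (0, 4, 1) on L with direction v = (7, 28, 42): w = A − (0, 4, 1) = (1, 1, -5), and w × v = (182, -77, 21).
Distance = |w × v| / |v| = √39494 / √2597 ≈ 3.90.

3.90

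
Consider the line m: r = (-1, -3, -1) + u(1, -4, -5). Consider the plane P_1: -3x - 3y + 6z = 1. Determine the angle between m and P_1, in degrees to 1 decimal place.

26.2

sin θ = |n·v| / (|n||v|) = |-21| / (√54 · √42) = 0.44096.
θ ≈ 26.2°.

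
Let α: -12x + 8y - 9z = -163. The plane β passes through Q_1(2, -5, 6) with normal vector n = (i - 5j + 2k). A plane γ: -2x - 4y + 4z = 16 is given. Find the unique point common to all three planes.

β: n·r = n·Q_1 gives x - 5y + 2z = 39.
Solving the 3×3 linear system -12x + 8y - 9z = -163, x - 5y + 2z = 39, -2x - 4y + 4z = 16 (e.g. by elimination or Cramer's rule, determinant = 206) gives (8, -5, 3).

(8, -5, 3)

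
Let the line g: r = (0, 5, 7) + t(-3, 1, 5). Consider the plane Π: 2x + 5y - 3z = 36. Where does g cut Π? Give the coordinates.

Substitute r = (0, 5, 7) + t(-3, 1, 5) into the plane: 4 + (-16)t = 36, so t = -2.
Intersection: (0, 5, 7) + (-2)·(-3, 1, 5) = (6, 3, -3).

(6, 3, -3)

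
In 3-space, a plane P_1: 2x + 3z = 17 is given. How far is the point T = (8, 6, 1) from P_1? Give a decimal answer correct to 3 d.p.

0.555

n·T − d = (2)·(8) + (0)·(6) + (3)·(1) − 17 = 2; |n| = √13.
Distance = |2| / √13 = 2/√13 ≈ 0.555.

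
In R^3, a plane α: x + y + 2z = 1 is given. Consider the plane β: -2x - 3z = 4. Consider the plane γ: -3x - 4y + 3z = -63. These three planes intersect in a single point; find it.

Solving the 3×3 linear system x + y + 2z = 1, -2x - 3z = 4, -3x - 4y + 3z = -63 (e.g. by elimination or Cramer's rule, determinant = 19) gives (7, 6, -6).

(7, 6, -6)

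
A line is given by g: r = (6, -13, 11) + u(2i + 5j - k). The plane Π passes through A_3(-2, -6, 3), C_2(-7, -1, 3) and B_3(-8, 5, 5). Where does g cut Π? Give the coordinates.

(10, -3, 9)

A_3C_2 = (-5, 5, 0), A_3B_3 = (-6, 11, 2); a normal to Π is A_3C_2 × A_3B_3 = (10, 10, -25).
Using A_3: Π has equation 10x + 10y - 25z = -155.
Substitute r = (6, -13, 11) + t(2, 5, -1) into the plane: -345 + 95t = -155, so t = 2.
Intersection: (6, -13, 11) + 2·(2, 5, -1) = (10, -3, 9).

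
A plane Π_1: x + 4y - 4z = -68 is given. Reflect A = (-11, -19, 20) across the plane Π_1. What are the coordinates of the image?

(-5, 5, -4)

λ = (n·A − d)/|n|² = (-167 − (-68))/33 = -3.
Reflection = A − 2λn = (-11, -19, 20) − (-6)·(1, 4, -4) = (-5, 5, -4).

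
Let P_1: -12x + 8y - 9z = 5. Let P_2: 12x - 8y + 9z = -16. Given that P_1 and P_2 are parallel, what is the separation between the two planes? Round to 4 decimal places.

0.6471

Rescale P_2 by 1/(-1): -12x + 8y - 9z = 16. Then distance = |5 − 16| / √289 ≈ 0.6471.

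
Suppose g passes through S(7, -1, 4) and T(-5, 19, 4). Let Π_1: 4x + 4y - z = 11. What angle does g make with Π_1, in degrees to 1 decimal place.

A direction vector for g is T − S = (-12, 20, 0).
sin θ = |n·v| / (|n||v|) = |32| / (√33 · √544) = 0.23883.
θ ≈ 13.8°.

13.8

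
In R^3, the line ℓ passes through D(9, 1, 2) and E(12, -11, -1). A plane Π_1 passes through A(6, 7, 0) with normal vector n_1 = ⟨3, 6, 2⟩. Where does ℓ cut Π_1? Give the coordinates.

A direction vector for ℓ is E − D = (3, -12, -3).
Π_1: n_1·r = n_1·A gives 3x + 6y + 2z = 60.
Substitute r = (9, 1, 2) + t(3, -12, -3) into the plane: 37 + (-69)t = 60, so t = -1/3.
Intersection: (9, 1, 2) + (-1/3)·(3, -12, -3) = (8, 5, 3).

(8, 5, 3)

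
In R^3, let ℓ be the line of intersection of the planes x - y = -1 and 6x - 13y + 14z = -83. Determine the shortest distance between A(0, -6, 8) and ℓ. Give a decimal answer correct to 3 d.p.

14.761

Direction of ℓ: (1, -1, 0) × (6, -13, 14) = (-14, -14, -7).
A point on ℓ: solving the two plane equations with x = 0 gives (0, 1, -5).
Taking (0, 1, -5) on ℓ with direction v = (-14, -14, -7): w = A − (0, 1, -5) = (0, -7, 13), and w × v = (231, -182, -98).
Distance = |w × v| / |v| = √96089 / √441 ≈ 14.761.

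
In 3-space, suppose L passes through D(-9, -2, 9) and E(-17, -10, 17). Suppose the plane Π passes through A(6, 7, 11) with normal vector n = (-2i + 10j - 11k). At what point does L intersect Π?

(-7, 0, 7)

A direction vector for L is E − D = (-8, -8, 8).
Π: n·r = n·A gives -2x + 10y - 11z = -63.
Substitute r = (-9, -2, 9) + t(-8, -8, 8) into the plane: -101 + (-152)t = -63, so t = -1/4.
Intersection: (-9, -2, 9) + (-1/4)·(-8, -8, 8) = (-7, 0, 7).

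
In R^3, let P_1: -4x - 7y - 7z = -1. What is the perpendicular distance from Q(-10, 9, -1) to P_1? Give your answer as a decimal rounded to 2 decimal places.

1.40

n·Q − d = (-4)·(-10) + (-7)·(9) + (-7)·(-1) − (-1) = -15; |n| = √114.
Distance = |-15| / √114 = 15/√114 ≈ 1.40.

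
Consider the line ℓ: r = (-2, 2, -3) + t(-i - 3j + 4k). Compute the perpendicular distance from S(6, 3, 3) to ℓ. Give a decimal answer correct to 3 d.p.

Taking (-2, 2, -3) on ℓ with direction v = (-1, -3, 4): w = S − (-2, 2, -3) = (8, 1, 6), and w × v = (22, -38, -23).
Distance = |w × v| / |v| = √2457 / √26 ≈ 9.721.

9.721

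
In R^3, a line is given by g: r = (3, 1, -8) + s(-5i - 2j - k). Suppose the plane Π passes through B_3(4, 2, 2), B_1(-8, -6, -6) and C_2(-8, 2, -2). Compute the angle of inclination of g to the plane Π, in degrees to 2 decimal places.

B_3B_1 = (-12, -8, -8), B_3C_2 = (-12, 0, -4); a normal to Π is B_3B_1 × B_3C_2 = (32, 48, -96).
Using B_3: Π has equation 32x + 48y - 96z = 32.
sin θ = |n·v| / (|n||v|) = |-160| / (√12544 · √30) = 0.26082.
θ ≈ 15.12°.

15.12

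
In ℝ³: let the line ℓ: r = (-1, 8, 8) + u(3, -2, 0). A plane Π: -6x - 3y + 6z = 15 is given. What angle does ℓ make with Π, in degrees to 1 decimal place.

sin θ = |n·v| / (|n||v|) = |-12| / (√81 · √13) = 0.36980.
θ ≈ 21.7°.

21.7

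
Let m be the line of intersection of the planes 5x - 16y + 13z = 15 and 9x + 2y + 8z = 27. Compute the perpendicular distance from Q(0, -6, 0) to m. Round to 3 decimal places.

Direction of m: (5, -16, 13) × (9, 2, 8) = (-154, 77, 154).
A point on m: solving the two plane equations with x = -1 gives (-1, 2, 4).
Taking (-1, 2, 4) on m with direction v = (-154, 77, 154): w = Q − (-1, 2, 4) = (1, -8, -4), and w × v = (-924, 462, -1155).
Distance = |w × v| / |v| = √2401245 / √53361 ≈ 6.708.

6.708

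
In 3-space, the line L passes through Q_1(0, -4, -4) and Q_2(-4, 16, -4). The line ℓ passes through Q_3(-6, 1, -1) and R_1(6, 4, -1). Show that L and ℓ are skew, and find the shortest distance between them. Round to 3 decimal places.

3.000

A direction vector for L is Q_2 − Q_1 = (-4, 20, 0).
A direction vector for ℓ is R_1 − Q_3 = (12, 3, 0).
Common perpendicular direction n = (-4, 20, 0) × (12, 3, 0) = (0, 0, -252).
With w = (-6, 1, -1) − (0, -4, -4) = (-6, 5, 3), w · n = -756.
Since n ≠ 0 the lines are not parallel, and w · n = -756 ≠ 0 so they do not intersect; hence they are skew.
Distance = |w · n| / |n| = |-756| / √63504 ≈ 3.000.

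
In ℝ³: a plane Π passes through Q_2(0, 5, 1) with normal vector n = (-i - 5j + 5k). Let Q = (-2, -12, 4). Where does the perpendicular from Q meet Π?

Π: n·r = n·Q_2 gives -x - 5y + 5z = -20.
Foot = Q − λn with λ = (n·Q − d)/|n|² = (82 − (-20))/51 = 2.
Foot = (-2, -12, 4) − 2·(-1, -5, 5) = (0, -2, -6).

(0, -2, -6)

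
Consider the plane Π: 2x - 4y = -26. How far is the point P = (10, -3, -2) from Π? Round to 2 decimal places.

12.97

n·P − d = (2)·(10) + (-4)·(-3) + (0)·(-2) − (-26) = 58; |n| = √20.
Distance = |58| / √20 = 58/√20 ≈ 12.97.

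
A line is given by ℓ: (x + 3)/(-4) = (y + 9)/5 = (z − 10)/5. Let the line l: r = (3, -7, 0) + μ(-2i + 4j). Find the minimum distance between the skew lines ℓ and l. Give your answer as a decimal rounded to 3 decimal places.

3.455

ℓ has direction (-4, 5, 5) through (-3, -9, 10).
Common perpendicular direction n = (-4, 5, 5) × (-2, 4, 0) = (-20, -10, -6).
With w = (3, -7, 0) − (-3, -9, 10) = (6, 2, -10), w · n = -80.
Distance = |w · n| / |n| = |-80| / √536 ≈ 3.455.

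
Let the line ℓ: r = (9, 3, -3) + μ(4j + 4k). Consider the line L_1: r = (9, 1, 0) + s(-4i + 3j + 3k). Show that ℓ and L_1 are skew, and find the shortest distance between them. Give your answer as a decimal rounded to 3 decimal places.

Common perpendicular direction n = (0, 4, 4) × (-4, 3, 3) = (0, -16, 16).
With w = (9, 1, 0) − (9, 3, -3) = (0, -2, 3), w · n = 80.
Since n ≠ 0 the lines are not parallel, and w · n = 80 ≠ 0 so they do not intersect; hence they are skew.
Distance = |w · n| / |n| = |80| / √512 ≈ 3.536.

3.536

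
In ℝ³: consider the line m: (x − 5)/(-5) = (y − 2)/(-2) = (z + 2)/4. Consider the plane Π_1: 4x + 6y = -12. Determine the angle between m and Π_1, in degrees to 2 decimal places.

41.42

m has direction (-5, -2, 4) through (5, 2, -2).
sin θ = |n·v| / (|n||v|) = |-32| / (√52 · √45) = 0.66152.
θ ≈ 41.42°.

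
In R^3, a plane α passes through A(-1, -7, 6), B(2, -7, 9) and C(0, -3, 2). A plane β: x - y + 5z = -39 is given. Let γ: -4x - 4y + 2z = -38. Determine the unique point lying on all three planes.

(1, 5, -7)

AB = (3, 0, 3), AC = (1, 4, -4); a normal to α is AB × AC = (-12, 15, 12).
Using A: α has equation -12x + 15y + 12z = -21.
Solving the 3×3 linear system -12x + 15y + 12z = -21, x - y + 5z = -39, -4x - 4y + 2z = -38 (e.g. by elimination or Cramer's rule, determinant = -642) gives (1, 5, -7).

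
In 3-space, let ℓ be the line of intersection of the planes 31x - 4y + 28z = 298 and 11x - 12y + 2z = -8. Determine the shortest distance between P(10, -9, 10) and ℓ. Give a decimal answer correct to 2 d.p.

15.20

Direction of ℓ: (31, -4, 28) × (11, -12, 2) = (328, 246, -328).
A point on ℓ: solving the two plane equations with x = 6 gives (6, 7, 5).
Taking (6, 7, 5) on ℓ with direction v = (328, 246, -328): w = P − (6, 7, 5) = (4, -16, 5), and w × v = (4018, 2952, 6232).
Distance = |w × v| / |v| = √63696452 / √275684 ≈ 15.20.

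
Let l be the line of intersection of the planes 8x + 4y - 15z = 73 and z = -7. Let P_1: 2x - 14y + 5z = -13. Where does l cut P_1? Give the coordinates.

(-3, -2, -7)

Direction of l: (8, 4, -15) × (0, 0, 1) = (4, -8, 0).
A point on l: solving the two plane equations with x = -7 gives (-7, 6, -7).
Substitute r = (-7, 6, -7) + t(4, -8, 0) into the plane: -133 + 120t = -13, so t = 1.
Intersection: (-7, 6, -7) + 1·(4, -8, 0) = (-3, -2, -7).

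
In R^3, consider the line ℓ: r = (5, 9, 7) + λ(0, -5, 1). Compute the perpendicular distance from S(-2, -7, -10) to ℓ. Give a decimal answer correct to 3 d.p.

21.008

Taking (5, 9, 7) on ℓ with direction v = (0, -5, 1): w = S − (5, 9, 7) = (-7, -16, -17), and w × v = (-101, 7, 35).
Distance = |w × v| / |v| = √11475 / √26 ≈ 21.008.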